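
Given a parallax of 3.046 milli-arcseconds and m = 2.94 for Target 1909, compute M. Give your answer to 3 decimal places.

d = 1/p = 1/0.003046″ = 328.3 pc.
m − M = 5 log₁₀(328.3) − 5 = 12.5814 − 5 = 7.5814.
M = m − (m − M) = 2.94 − 7.5814 = -4.641.

M = -4.641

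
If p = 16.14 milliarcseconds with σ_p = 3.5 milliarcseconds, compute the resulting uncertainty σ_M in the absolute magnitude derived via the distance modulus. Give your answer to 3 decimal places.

M = m − 5 log₁₀ d + 5 = m + 5 log₁₀ p + 5, so ∂M/∂p = 5/(p ln 10).
σ_M = (5/ln 10) · (σ_p/p) = 2.1715 × 3.5/16.14 = 2.1715 × 0.21685 = 0.47089.

σ_M = 0.471 mag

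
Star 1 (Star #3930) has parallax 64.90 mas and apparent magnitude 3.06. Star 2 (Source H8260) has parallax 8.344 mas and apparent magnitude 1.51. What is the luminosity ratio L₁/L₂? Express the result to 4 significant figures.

L₁/L₂ = 0.003965

d₁ = 1/p₁ = 1/0.06490″ = 15.408 pc; d₂ = 1/p₂ = 1/0.008344″ = 119.85 pc.
M₁ = m₁ − 5 log₁₀ d₁ + 5 = 3.06 − 5.9387 + 5 = 2.1213.
M₂ = 1.51 − 10.3932 + 5 = -3.8832.
L₁/L₂ = 10^(0.4(M₂ − M₁)) = 10^(0.4 × (-6.0045)) = 10^(-2.40180) = 0.0039646.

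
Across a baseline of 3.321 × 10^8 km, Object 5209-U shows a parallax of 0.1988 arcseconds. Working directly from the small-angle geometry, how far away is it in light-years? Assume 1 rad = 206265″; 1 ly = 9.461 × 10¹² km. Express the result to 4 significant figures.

36.42 ly

θ = 0.1988″ = 0.1988/206265 = 9.6381 × 10^-7 rad.
d = B/θ = (3.321 × 10^8) / (9.6381 × 10^-7) = 3.4457 × 10^14 km = (3.4457 × 10^14) / (9.461 × 10^12) ly = 36.42 ly.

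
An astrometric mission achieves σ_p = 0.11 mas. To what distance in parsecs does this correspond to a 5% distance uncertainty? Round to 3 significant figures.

σ_d/d = σ_p/p, so the condition is σ_p/p ≤ 0.05, i.e. p ≥ σ_p/0.05.
p_min = 0.11/0.05 = 2.2 mas = 0.0022 arcsec.
d_max = 1/p_min = 1/0.0022 = 454.55 pc.

455 pc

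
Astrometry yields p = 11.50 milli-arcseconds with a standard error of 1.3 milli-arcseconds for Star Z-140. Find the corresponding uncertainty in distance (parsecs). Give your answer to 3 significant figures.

9.83 pc

d = 1/p, so σ_d = σ_p / p².
σ_d = 0.00130 / (0.01150)² = 0.00130 / 0.00013225 = 9.8299 pc.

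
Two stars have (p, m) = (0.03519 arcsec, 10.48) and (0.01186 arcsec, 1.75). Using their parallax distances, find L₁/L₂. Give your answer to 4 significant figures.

L₁/L₂ = 3.659 × 10^-5

d₁ = 1/p₁ = 1/0.03519″ = 28.417 pc; d₂ = 1/p₂ = 1/0.01186″ = 84.317 pc.
M₁ = m₁ − 5 log₁₀ d₁ + 5 = 10.48 − 7.2679 + 5 = 8.2121.
M₂ = 1.75 − 9.6296 + 5 = -2.8796.
L₁/L₂ = 10^(0.4(M₂ − M₁)) = 10^(0.4 × (-11.0917)) = 10^(-4.43668) = 0.000036586.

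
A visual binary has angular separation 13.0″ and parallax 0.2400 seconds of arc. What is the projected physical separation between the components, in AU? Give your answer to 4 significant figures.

d = 1/p = 1/0.2400″ = 4.1667 pc.
At distance d (pc), an angle of θ arcsec spans θ·d AU: s = 13.0 × 4.1667 = 54.167 AU.

54.17 AU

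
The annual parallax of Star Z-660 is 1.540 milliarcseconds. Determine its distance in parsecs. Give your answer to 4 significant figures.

p = 1.540 milliarcseconds = 0.001540 arcsec.
d = 1/p = 1/0.001540 = 649.35 pc.

649.4 pc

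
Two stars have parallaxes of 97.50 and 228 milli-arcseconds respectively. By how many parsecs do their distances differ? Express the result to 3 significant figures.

d_A = 1/0.09750″ = 10.256 pc; d_B = 1/0.2280″ = 4.386 pc.
|d_B − d_A| = |4.386 − 10.256| = 5.87 pc.

5.87 pc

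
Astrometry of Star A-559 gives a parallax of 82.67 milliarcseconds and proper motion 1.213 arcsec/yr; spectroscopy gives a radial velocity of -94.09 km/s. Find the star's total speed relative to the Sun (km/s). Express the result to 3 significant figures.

d = 1/p = 1/0.08267″ = 12.096 pc.
v_t = 4.740 μ d = 4.740 × 1.213 × 12.096 = 69.547 km/s.
v = √(v_r² + v_t²) = √((-94.09)² + 69.547²) = √13689.7 = 117 km/s.

117 km/s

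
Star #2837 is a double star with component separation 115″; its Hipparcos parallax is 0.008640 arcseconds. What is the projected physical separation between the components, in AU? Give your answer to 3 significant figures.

13300 AU

d = 1/p = 1/0.008640″ = 115.74 pc.
At distance d (pc), an angle of θ arcsec spans θ·d AU: s = 115 × 115.74 = 13310 AU.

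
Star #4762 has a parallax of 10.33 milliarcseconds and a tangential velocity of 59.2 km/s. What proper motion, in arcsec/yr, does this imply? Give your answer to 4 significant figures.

d = 1/p = 1/0.01033″ = 96.805 pc.
μ = v_t / (4.74 d) = 59.2 / (4.74 × 96.805) = 59.2 / 458.86 = 0.12902 ″/yr.

0.1290 arcsec/yr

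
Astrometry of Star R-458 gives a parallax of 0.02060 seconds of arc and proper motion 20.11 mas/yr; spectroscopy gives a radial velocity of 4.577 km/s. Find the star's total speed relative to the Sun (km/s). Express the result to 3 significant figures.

6.51 km/s

d = 1/p = 1/0.02060″ = 48.544 pc.
μ = 20.11 mas/yr = 0.02011 ″/yr.
v_t = 4.740 μ d = 4.740 × 0.02011 × 48.544 = 4.6273 km/s.
v = √(v_r² + v_t²) = √(4.577² + 4.6273²) = √42.3608 = 6.5085 km/s.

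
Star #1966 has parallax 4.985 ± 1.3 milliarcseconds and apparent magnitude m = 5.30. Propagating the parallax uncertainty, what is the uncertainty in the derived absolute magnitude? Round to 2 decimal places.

σ_M = 0.57 mag

M = m − 5 log₁₀ d + 5 = m + 5 log₁₀ p + 5, so ∂M/∂p = 5/(p ln 10).
σ_M = (5/ln 10) · (σ_p/p) = 2.1715 × 1.3/4.985 = 2.1715 × 0.26078 = 0.56628.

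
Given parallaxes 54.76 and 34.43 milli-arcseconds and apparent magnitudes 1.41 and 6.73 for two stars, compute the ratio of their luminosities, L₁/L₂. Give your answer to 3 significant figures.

L₁/L₂ = 53.1

d₁ = 1/p₁ = 1/0.05476″ = 18.262 pc; d₂ = 1/p₂ = 1/0.03443″ = 29.044 pc.
M₁ = m₁ − 5 log₁₀ d₁ + 5 = 1.41 − 6.3077 + 5 = 0.1023.
M₂ = 6.73 − 7.3153 + 5 = 4.4147.
L₁/L₂ = 10^(0.4(M₂ − M₁)) = 10^(0.4 × 4.3124) = 10^1.72496 = 53.084.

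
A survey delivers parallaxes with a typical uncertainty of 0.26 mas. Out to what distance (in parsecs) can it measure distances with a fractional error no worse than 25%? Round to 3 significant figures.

962 pc

σ_d/d = σ_p/p, so the condition is σ_p/p ≤ 0.25, i.e. p ≥ σ_p/0.25.
p_min = 0.26/0.25 = 1.04 mas = 0.00104 arcsec.
d_max = 1/p_min = 1/0.00104 = 961.54 pc.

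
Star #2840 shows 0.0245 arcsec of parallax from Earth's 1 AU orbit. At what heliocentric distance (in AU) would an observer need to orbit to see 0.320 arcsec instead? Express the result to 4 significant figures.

13.06 AU

Parallax scales linearly with baseline: p ∝ B, so B = p_target / p_Earth × 1 AU.
B = 0.320 / 0.0245 = 13.061 AU.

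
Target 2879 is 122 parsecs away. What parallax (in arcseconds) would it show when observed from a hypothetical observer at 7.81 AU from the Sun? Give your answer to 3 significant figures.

0.0640 arcsec

p (arcsec) = B (AU) / d (pc).
p = 7.81 / 122 = 0.064016 arcsec.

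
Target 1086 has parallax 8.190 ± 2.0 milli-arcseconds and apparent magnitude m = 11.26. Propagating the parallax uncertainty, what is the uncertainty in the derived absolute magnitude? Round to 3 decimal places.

M = m − 5 log₁₀ d + 5 = m + 5 log₁₀ p + 5, so ∂M/∂p = 5/(p ln 10).
σ_M = (5/ln 10) · (σ_p/p) = 2.1715 × 2.0/8.190 = 2.1715 × 0.2442 = 0.53028.

σ_M = 0.530 mag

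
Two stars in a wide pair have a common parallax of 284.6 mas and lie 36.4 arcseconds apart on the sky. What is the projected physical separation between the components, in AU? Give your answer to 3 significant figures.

128 AU

d = 1/p = 1/0.2846″ = 3.5137 pc.
At distance d (pc), an angle of θ arcsec spans θ·d AU: s = 36.4 × 3.5137 = 127.9 AU.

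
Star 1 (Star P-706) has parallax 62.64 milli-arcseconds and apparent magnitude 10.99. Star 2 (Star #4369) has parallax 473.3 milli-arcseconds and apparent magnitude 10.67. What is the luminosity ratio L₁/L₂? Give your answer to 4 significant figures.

d₁ = 1/p₁ = 1/0.06264″ = 15.964 pc; d₂ = 1/p₂ = 1/0.4733″ = 2.1128 pc.
M₁ = m₁ − 5 log₁₀ d₁ + 5 = 10.99 − 6.0157 + 5 = 9.9743.
M₂ = 10.67 − 1.6243 + 5 = 14.0457.
L₁/L₂ = 10^(0.4(M₂ − M₁)) = 10^(0.4 × 4.0714) = 10^1.62856 = 42.517.

L₁/L₂ = 42.52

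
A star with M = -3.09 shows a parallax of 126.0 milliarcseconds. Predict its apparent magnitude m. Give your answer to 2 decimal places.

d = 1/p = 1/0.1260″ = 7.9365 pc.
m − M = 5 log₁₀ d − 5 = 5 log₁₀(7.9365) − 5 = 4.4981 − 5 = -0.5019.
m = M + (m − M) = -3.09 + (-0.5019) = -3.59.

m = -3.59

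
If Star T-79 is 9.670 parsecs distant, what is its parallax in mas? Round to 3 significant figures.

103 mas

p = 1/d = 1/9.67 = 0.10341 arcsec.
= 0.10341 × 1000 = 103.41 mas.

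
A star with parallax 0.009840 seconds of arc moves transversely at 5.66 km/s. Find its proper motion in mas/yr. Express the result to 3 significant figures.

11.7 mas/yr

d = 1/p = 1/0.009840″ = 101.63 pc.
μ = v_t / (4.74 d) = 5.66 / (4.74 × 101.63) = 5.66 / 481.73 = 0.011749 ″/yr = 11.749 mas/yr.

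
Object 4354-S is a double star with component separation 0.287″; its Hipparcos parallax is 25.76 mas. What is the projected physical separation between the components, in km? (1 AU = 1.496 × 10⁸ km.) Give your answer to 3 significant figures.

d = 1/p = 1/0.02576″ = 38.82 pc.
At distance d (pc), an angle of θ arcsec spans θ·d AU: s = 0.287 × 38.82 = 11.141 AU.
= 11.141 × 1.496 × 10⁸ km = 1.6667 × 10^9 km.

1.67 × 10^9 km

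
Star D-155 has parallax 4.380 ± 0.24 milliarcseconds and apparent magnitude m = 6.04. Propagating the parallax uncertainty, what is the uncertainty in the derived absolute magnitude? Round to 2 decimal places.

σ_M = 0.12 mag

M = m − 5 log₁₀ d + 5 = m + 5 log₁₀ p + 5, so ∂M/∂p = 5/(p ln 10).
σ_M = (5/ln 10) · (σ_p/p) = 2.1715 × 0.24/4.380 = 2.1715 × 0.054795 = 0.11899.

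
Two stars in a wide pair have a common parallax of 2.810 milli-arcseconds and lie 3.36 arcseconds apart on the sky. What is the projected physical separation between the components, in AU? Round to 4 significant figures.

1196 AU

d = 1/p = 1/0.002810″ = 355.87 pc.
At distance d (pc), an angle of θ arcsec spans θ·d AU: s = 3.36 × 355.87 = 1195.7 AU.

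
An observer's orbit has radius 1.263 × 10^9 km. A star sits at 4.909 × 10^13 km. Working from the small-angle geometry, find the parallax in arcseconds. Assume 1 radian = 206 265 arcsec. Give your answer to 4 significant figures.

5.307 arcsec

θ ≈ B/d = (1.263 × 10^9) / (4.909 × 10^13) = 2.5728 × 10^-5 rad.
In arcseconds: 2.5728 × 10^-5 × 206265 = 5.3068″.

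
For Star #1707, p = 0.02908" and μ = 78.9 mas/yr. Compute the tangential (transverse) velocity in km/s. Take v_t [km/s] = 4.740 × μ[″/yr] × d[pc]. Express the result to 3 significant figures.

d = 1/p = 1/0.02908″ = 34.388 pc.
μ = 78.9 mas/yr = 0.0789 ″/yr.
v_t = 4.74 × μ × d = 4.74 × 0.0789 × 34.388 = 12.861 km/s.

12.9 km/s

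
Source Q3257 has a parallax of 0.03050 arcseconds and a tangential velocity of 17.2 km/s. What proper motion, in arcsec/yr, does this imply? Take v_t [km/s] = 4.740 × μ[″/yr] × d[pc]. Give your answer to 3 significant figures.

0.111 arcsec/yr

d = 1/p = 1/0.03050″ = 32.787 pc.
μ = v_t / (4.74 d) = 17.2 / (4.74 × 32.787) = 17.2 / 155.41 = 0.11067 ″/yr.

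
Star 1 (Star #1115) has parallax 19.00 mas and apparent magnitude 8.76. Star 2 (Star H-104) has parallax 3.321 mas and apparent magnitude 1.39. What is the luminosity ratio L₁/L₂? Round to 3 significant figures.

L₁/L₂ = 3.44 × 10^-5

d₁ = 1/p₁ = 1/0.01900″ = 52.632 pc; d₂ = 1/p₂ = 1/0.003321″ = 301.11 pc.
M₁ = m₁ − 5 log₁₀ d₁ + 5 = 8.76 − 8.6062 + 5 = 5.1538.
M₂ = 1.39 − 12.3936 + 5 = -6.0036.
L₁/L₂ = 10^(0.4(M₂ − M₁)) = 10^(0.4 × (-11.1574)) = 10^(-4.46296) = 0.000034438.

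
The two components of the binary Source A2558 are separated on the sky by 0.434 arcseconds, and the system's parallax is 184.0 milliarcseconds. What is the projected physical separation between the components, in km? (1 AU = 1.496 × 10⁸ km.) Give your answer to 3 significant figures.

d = 1/p = 1/0.1840″ = 5.4348 pc.
At distance d (pc), an angle of θ arcsec spans θ·d AU: s = 0.434 × 5.4348 = 2.3587 AU.
= 2.3587 × 1.496 × 10⁸ km = 3.5286 × 10^8 km.

3.53 × 10^8 km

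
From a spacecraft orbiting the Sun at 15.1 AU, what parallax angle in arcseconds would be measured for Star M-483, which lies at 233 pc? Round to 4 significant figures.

0.06481 arcsec

p (arcsec) = B (AU) / d (pc).
p = 15.1 / 233 = 0.064807 arcsec.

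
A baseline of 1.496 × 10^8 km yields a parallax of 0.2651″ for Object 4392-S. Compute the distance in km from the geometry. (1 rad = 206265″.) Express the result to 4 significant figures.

θ = 0.2651″ = 0.2651/206265 = 1.2852 × 10^-6 rad.
d = B/θ = (1.496 × 10^8) / (1.2852 × 10^-6) = 1.1640 × 10^14 km.

1.164 × 10^14 km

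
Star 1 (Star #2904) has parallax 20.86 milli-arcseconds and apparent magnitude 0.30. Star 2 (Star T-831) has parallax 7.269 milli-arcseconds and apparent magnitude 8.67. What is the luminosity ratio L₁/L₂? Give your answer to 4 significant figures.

L₁/L₂ = 270.6

d₁ = 1/p₁ = 1/0.02086″ = 47.939 pc; d₂ = 1/p₂ = 1/0.007269″ = 137.57 pc.
M₁ = m₁ − 5 log₁₀ d₁ + 5 = 0.30 − 8.4034 + 5 = -3.1034.
M₂ = 8.67 − 10.6926 + 5 = 2.9774.
L₁/L₂ = 10^(0.4(M₂ − M₁)) = 10^(0.4 × 6.0808) = 10^2.43232 = 270.6.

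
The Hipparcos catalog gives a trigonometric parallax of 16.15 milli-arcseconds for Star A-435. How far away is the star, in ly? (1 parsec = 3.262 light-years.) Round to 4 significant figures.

202.0 ly

p = 16.15 milli-arcseconds = 0.01615 arcsec.
d = 1/p = 1/0.01615 = 61.92 pc.
In light-years: 61.92 × 3.262 = 201.98 ly.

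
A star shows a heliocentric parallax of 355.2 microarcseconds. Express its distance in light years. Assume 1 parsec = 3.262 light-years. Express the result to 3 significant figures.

p = 355.2 microarcseconds = 0.0003552 arcsec.
d = 1/p = 1/0.0003552 = 2815.3 pc.
In light-years: 2815.3 × 3.262 = 9183.5 ly.

9180 light years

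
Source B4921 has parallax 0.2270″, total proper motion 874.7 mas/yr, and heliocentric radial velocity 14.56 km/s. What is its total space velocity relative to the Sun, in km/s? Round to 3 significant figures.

23.4 km/s

d = 1/p = 1/0.2270″ = 4.4053 pc.
μ = 874.7 mas/yr = 0.8747 ″/yr.
v_t = 4.740 μ d = 4.740 × 0.8747 × 4.4053 = 18.265 km/s.
v = √(v_r² + v_t²) = √(14.56² + 18.265²) = √545.604 = 23.358 km/s.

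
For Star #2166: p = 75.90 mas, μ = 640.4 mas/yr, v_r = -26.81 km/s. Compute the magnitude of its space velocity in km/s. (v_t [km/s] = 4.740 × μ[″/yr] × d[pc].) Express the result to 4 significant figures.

48.15 km/s

d = 1/p = 1/0.07590″ = 13.175 pc.
μ = 640.4 mas/yr = 0.6404 ″/yr.
v_t = 4.740 μ d = 4.740 × 0.6404 × 13.175 = 39.993 km/s.
v = √(v_r² + v_t²) = √((-26.81)² + 39.993²) = √2318.22 = 48.148 km/s.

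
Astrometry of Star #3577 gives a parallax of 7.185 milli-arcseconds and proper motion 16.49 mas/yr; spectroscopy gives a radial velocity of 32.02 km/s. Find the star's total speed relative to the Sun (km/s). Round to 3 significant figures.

33.8 km/s

d = 1/p = 1/0.007185″ = 139.18 pc.
μ = 16.49 mas/yr = 0.01649 ″/yr.
v_t = 4.740 μ d = 4.740 × 0.01649 × 139.18 = 10.879 km/s.
v = √(v_r² + v_t²) = √(32.02² + 10.879²) = √1143.63 = 33.818 km/s.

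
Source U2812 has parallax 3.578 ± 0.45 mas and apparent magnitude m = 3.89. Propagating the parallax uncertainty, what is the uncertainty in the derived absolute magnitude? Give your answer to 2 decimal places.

σ_M = 0.27 mag

M = m − 5 log₁₀ d + 5 = m + 5 log₁₀ p + 5, so ∂M/∂p = 5/(p ln 10).
σ_M = (5/ln 10) · (σ_p/p) = 2.1715 × 0.45/3.578 = 2.1715 × 0.12577 = 0.27311.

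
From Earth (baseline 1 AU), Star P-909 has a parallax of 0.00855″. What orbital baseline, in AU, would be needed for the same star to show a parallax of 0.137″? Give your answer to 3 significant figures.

Parallax scales linearly with baseline: p ∝ B, so B = p_target / p_Earth × 1 AU.
B = 0.137 / 0.00855 = 16.023 AU.

16.0 AU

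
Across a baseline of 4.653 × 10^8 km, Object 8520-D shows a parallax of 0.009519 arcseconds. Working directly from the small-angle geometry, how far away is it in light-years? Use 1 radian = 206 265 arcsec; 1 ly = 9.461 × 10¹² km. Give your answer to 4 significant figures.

1066 ly

θ = 0.009519″ = 0.009519/206265 = 4.6149 × 10^-8 rad.
d = B/θ = (4.653 × 10^8) / (4.6149 × 10^-8) = 1.0083 × 10^16 km = (1.0083 × 10^16) / (9.461 × 10^12) ly = 1065.7 ly.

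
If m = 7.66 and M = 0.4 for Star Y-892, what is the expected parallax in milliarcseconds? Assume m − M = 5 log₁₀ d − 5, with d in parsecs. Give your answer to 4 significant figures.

m − M = 7.66 − 0.4 = 7.26.
d = 10^((m−M)/5 + 1) = 10^2.452 = 283.14 pc.
p = 1/d = 1/283.14 = 0.0035318 arcsec = 3.5318 mas.

3.532 mas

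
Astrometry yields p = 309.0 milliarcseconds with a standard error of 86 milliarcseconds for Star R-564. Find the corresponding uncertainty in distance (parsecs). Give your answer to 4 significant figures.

0.9007 pc

d = 1/p, so σ_d = σ_p / p².
σ_d = 0.0860 / (0.3090)² = 0.0860 / 0.095481 = 0.9007 pc.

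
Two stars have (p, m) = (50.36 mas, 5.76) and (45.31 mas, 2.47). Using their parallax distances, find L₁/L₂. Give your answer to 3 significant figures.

L₁/L₂ = 0.0391

d₁ = 1/p₁ = 1/0.05036″ = 19.857 pc; d₂ = 1/p₂ = 1/0.04531″ = 22.07 pc.
M₁ = m₁ − 5 log₁₀ d₁ + 5 = 5.76 − 6.4896 + 5 = 4.2704.
M₂ = 2.47 − 6.7190 + 5 = 0.7510.
L₁/L₂ = 10^(0.4(M₂ − M₁)) = 10^(0.4 × (-3.5194)) = 10^(-1.40776) = 0.039106.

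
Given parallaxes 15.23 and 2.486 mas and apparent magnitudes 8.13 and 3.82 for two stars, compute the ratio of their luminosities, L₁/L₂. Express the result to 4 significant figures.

L₁/L₂ = 0.0005030

d₁ = 1/p₁ = 1/0.01523″ = 65.66 pc; d₂ = 1/p₂ = 1/0.002486″ = 402.25 pc.
M₁ = m₁ − 5 log₁₀ d₁ + 5 = 8.13 − 9.0865 + 5 = 4.0435.
M₂ = 3.82 − 13.0225 + 5 = -4.2025.
L₁/L₂ = 10^(0.4(M₂ − M₁)) = 10^(0.4 × (-8.2460)) = 10^(-3.29840) = 0.00050304.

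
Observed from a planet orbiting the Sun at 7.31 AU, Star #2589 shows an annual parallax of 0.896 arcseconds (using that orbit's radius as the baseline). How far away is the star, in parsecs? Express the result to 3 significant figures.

With baseline B (in AU) and parallax p (in arcsec), d = B/p parsecs.
d = 7.31 / 0.896 = 8.1585 pc.

8.16 pc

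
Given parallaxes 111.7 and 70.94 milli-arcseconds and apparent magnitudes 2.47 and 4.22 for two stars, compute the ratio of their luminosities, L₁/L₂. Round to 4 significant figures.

L₁/L₂ = 2.022

d₁ = 1/p₁ = 1/0.1117″ = 8.9526 pc; d₂ = 1/p₂ = 1/0.07094″ = 14.096 pc.
M₁ = m₁ − 5 log₁₀ d₁ + 5 = 2.47 − 4.7597 + 5 = 2.7103.
M₂ = 4.22 − 5.7455 + 5 = 3.4745.
L₁/L₂ = 10^(0.4(M₂ − M₁)) = 10^(0.4 × 0.7642) = 10^0.30568 = 2.0215.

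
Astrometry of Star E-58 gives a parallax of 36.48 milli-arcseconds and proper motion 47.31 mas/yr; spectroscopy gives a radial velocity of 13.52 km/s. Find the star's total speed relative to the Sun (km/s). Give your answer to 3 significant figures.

14.9 km/s

d = 1/p = 1/0.03648″ = 27.412 pc.
μ = 47.31 mas/yr = 0.04731 ″/yr.
v_t = 4.740 μ d = 4.740 × 0.04731 × 27.412 = 6.1471 km/s.
v = √(v_r² + v_t²) = √(13.52² + 6.1471²) = √220.577 = 14.852 km/s.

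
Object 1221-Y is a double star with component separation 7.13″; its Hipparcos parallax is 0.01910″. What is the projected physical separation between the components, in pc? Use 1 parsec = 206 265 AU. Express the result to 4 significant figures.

0.001810 pc

d = 1/p = 1/0.01910″ = 52.356 pc.
At distance d (pc), an angle of θ arcsec spans θ·d AU: s = 7.13 × 52.356 = 373.3 AU.
= 373.3 / 206265 = 0.0018098 pc.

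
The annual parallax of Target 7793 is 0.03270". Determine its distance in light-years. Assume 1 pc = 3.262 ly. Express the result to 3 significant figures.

99.8 light years

d = 1/p = 1/0.03270 = 30.581 pc.
In light-years: 30.581 × 3.262 = 99.755 ly.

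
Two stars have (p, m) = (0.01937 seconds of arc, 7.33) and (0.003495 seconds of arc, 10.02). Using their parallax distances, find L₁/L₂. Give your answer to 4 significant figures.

L₁/L₂ = 0.3878

d₁ = 1/p₁ = 1/0.01937″ = 51.626 pc; d₂ = 1/p₂ = 1/0.003495″ = 286.12 pc.
M₁ = m₁ − 5 log₁₀ d₁ + 5 = 7.33 − 8.5643 + 5 = 3.7657.
M₂ = 10.02 − 12.2827 + 5 = 2.7373.
L₁/L₂ = 10^(0.4(M₂ − M₁)) = 10^(0.4 × (-1.0284)) = 10^(-0.41136) = 0.38783.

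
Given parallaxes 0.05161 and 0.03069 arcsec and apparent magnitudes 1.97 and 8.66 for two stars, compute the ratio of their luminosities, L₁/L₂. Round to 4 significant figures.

d₁ = 1/p₁ = 1/0.05161″ = 19.376 pc; d₂ = 1/p₂ = 1/0.03069″ = 32.584 pc.
M₁ = m₁ − 5 log₁₀ d₁ + 5 = 1.97 − 6.4363 + 5 = 0.5337.
M₂ = 8.66 − 7.5650 + 5 = 6.0950.
L₁/L₂ = 10^(0.4(M₂ − M₁)) = 10^(0.4 × 5.5613) = 10^2.22452 = 167.69.

L₁/L₂ = 167.7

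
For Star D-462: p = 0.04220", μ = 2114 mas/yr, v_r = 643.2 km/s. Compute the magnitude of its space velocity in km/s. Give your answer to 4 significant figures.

d = 1/p = 1/0.04220″ = 23.697 pc.
μ = 2114 mas/yr = 2.114 ″/yr.
v_t = 4.740 μ d = 4.740 × 2.114 × 23.697 = 237.45 km/s.
v = √(v_r² + v_t²) = √(643.2² + 237.45²) = √470089 = 685.63 km/s.

685.6 km/s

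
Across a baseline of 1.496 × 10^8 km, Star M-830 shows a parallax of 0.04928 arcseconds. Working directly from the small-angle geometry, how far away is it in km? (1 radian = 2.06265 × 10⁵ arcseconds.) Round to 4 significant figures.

θ = 0.04928″ = 0.04928/206265 = 2.3892 × 10^-7 rad.
d = B/θ = (1.496 × 10^8) / (2.3892 × 10^-7) = 6.2615 × 10^14 km.

6.262 × 10^14 km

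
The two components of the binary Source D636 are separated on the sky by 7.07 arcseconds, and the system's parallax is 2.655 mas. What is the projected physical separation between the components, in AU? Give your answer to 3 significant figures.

2660 AU

d = 1/p = 1/0.002655″ = 376.65 pc.
At distance d (pc), an angle of θ arcsec spans θ·d AU: s = 7.07 × 376.65 = 2662.9 AU.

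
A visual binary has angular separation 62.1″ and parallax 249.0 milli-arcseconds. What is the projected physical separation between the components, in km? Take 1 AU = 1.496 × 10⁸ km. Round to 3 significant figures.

3.73 × 10^10 km

d = 1/p = 1/0.2490″ = 4.0161 pc.
At distance d (pc), an angle of θ arcsec spans θ·d AU: s = 62.1 × 4.0161 = 249.4 AU.
= 249.4 × 1.496 × 10⁸ km = 3.7310 × 10^10 km.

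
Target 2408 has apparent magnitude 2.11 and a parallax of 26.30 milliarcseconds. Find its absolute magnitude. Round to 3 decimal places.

d = 1/p = 1/0.02630″ = 38.023 pc.
m − M = 5 log₁₀(38.023) − 5 = 7.9002 − 5 = 2.9002.
M = m − (m − M) = 2.11 − 2.9002 = -0.790.

M = -0.790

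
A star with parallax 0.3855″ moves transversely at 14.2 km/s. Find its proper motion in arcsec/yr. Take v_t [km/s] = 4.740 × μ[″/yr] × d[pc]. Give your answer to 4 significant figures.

1.155 arcsec/yr

d = 1/p = 1/0.3855″ = 2.594 pc.
μ = v_t / (4.74 d) = 14.2 / (4.74 × 2.594) = 14.2 / 12.296 = 1.1548 ″/yr.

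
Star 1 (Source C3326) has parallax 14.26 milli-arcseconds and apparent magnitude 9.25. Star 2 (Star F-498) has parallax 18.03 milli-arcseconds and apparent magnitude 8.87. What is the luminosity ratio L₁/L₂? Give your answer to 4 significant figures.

d₁ = 1/p₁ = 1/0.01426″ = 70.126 pc; d₂ = 1/p₂ = 1/0.01803″ = 55.463 pc.
M₁ = m₁ − 5 log₁₀ d₁ + 5 = 9.25 − 9.2294 + 5 = 5.0206.
M₂ = 8.87 − 8.7200 + 5 = 5.1500.
L₁/L₂ = 10^(0.4(M₂ − M₁)) = 10^(0.4 × 0.1294) = 10^0.05176 = 1.1266.

L₁/L₂ = 1.127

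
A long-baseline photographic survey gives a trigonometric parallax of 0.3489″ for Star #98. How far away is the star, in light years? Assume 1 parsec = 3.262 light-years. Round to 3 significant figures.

d = 1/p = 1/0.3489 = 2.8662 pc.
In light-years: 2.8662 × 3.262 = 9.3495 ly.

9.35 light years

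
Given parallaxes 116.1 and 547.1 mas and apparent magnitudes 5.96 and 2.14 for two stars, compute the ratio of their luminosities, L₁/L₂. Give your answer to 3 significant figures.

L₁/L₂ = 0.658

d₁ = 1/p₁ = 1/0.1161″ = 8.6133 pc; d₂ = 1/p₂ = 1/0.5471″ = 1.8278 pc.
M₁ = m₁ − 5 log₁₀ d₁ + 5 = 5.96 − 4.6758 + 5 = 6.2842.
M₂ = 2.14 − 1.3096 + 5 = 5.8304.
L₁/L₂ = 10^(0.4(M₂ − M₁)) = 10^(0.4 × (-0.4538)) = 10^(-0.18152) = 0.65839.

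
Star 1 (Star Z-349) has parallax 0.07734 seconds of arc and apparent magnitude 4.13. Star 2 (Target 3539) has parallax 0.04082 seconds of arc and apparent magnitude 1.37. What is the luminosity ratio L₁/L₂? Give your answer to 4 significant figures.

d₁ = 1/p₁ = 1/0.07734″ = 12.93 pc; d₂ = 1/p₂ = 1/0.04082″ = 24.498 pc.
M₁ = m₁ − 5 log₁₀ d₁ + 5 = 4.13 − 5.5580 + 5 = 3.5720.
M₂ = 1.37 − 6.9457 + 5 = -0.5757.
L₁/L₂ = 10^(0.4(M₂ − M₁)) = 10^(0.4 × (-4.1477)) = 10^(-1.65908) = 0.021924.

L₁/L₂ = 0.02192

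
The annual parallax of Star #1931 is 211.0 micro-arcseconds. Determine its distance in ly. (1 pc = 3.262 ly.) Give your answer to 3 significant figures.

15500 ly

p = 211.0 micro-arcseconds = 0.0002110 arcsec.
d = 1/p = 1/0.0002110 = 4739.3 pc.
In light-years: 4739.3 × 3.262 = 15460 ly.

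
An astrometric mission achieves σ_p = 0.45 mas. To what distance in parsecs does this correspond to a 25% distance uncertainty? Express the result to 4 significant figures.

555.6 pc

σ_d/d = σ_p/p, so the condition is σ_p/p ≤ 0.25, i.e. p ≥ σ_p/0.25.
p_min = 0.45/0.25 = 1.8 mas = 0.0018 arcsec.
d_max = 1/p_min = 1/0.0018 = 555.56 pc.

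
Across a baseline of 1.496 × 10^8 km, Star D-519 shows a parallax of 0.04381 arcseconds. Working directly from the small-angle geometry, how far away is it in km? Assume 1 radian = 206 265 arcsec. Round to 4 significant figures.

θ = 0.04381″ = 0.04381/206265 = 2.1240 × 10^-7 rad.
d = B/θ = (1.496 × 10^8) / (2.1240 × 10^-7) = 7.0433 × 10^14 km.

7.043 × 10^14 km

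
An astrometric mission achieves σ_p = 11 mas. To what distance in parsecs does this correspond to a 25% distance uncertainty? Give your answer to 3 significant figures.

22.7 pc

σ_d/d = σ_p/p, so the condition is σ_p/p ≤ 0.25, i.e. p ≥ σ_p/0.25.
p_min = 11/0.25 = 44 mas = 0.044 arcsec.
d_max = 1/p_min = 1/0.044 = 22.727 pc.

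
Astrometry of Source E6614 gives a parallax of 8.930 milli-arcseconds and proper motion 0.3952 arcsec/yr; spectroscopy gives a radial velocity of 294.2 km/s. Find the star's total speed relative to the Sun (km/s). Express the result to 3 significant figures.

d = 1/p = 1/0.008930″ = 111.98 pc.
v_t = 4.740 μ d = 4.740 × 0.3952 × 111.98 = 209.77 km/s.
v = √(v_r² + v_t²) = √(294.2² + 209.77²) = √130557 = 361.33 km/s.

361 km/s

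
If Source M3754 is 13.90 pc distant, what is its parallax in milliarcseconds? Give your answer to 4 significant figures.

71.94 mas

p = 1/d = 1/13.9 = 0.071942 arcsec.
= 0.071942 × 1000 = 71.942 mas.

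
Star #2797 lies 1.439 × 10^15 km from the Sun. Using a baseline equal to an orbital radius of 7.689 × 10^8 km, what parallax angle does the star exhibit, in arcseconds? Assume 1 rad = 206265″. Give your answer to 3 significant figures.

0.110 arcsec

θ ≈ B/d = (7.689 × 10^8) / (1.439 × 10^15) = 5.3433 × 10^-7 rad.
In arcseconds: 5.3433 × 10^-7 × 206265 = 0.11021″.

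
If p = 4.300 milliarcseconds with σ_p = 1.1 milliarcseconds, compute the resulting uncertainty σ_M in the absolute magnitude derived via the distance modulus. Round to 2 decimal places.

M = m − 5 log₁₀ d + 5 = m + 5 log₁₀ p + 5, so ∂M/∂p = 5/(p ln 10).
σ_M = (5/ln 10) · (σ_p/p) = 2.1715 × 1.1/4.300 = 2.1715 × 0.25581 = 0.55549.

σ_M = 0.56 mag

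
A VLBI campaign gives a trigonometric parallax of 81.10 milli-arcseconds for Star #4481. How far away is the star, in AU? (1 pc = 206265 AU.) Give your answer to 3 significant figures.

2.54 × 10^6 AU

p = 81.10 milli-arcseconds = 0.08110 arcsec.
d = 1/p = 1/0.08110 = 12.33 pc.
In AU: 12.33 × 206265 = 2.5432 × 10^6 AU.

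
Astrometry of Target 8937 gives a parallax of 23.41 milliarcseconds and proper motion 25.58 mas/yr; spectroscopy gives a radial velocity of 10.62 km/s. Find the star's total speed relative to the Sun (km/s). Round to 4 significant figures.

d = 1/p = 1/0.02341″ = 42.717 pc.
μ = 25.58 mas/yr = 0.02558 ″/yr.
v_t = 4.740 μ d = 4.740 × 0.02558 × 42.717 = 5.1794 km/s.
v = √(v_r² + v_t²) = √(10.62² + 5.1794²) = √139.611 = 11.816 km/s.

11.82 km/s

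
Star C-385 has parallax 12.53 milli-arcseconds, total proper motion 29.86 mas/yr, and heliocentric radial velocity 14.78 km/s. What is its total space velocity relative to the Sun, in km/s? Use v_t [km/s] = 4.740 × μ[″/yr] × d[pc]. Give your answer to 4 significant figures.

d = 1/p = 1/0.01253″ = 79.808 pc.
μ = 29.86 mas/yr = 0.02986 ″/yr.
v_t = 4.740 μ d = 4.740 × 0.02986 × 79.808 = 11.296 km/s.
v = √(v_r² + v_t²) = √(14.78² + 11.296²) = √346.048 = 18.602 km/s.

18.60 km/s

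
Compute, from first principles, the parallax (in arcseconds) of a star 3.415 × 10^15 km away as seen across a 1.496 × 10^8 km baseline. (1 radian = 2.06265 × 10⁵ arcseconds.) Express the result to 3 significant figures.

0.00904 arcsec

θ ≈ B/d = (1.496 × 10^8) / (3.415 × 10^15) = 4.3807 × 10^-8 rad.
In arcseconds: 4.3807 × 10^-8 × 206265 = 0.0090359″.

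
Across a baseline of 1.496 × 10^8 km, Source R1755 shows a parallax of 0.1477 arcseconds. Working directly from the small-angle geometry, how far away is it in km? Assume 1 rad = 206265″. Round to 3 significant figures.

2.09 × 10^14 km

θ = 0.1477″ = 0.1477/206265 = 7.1607 × 10^-7 rad.
d = B/θ = (1.496 × 10^8) / (7.1607 × 10^-7) = 2.0892 × 10^14 km.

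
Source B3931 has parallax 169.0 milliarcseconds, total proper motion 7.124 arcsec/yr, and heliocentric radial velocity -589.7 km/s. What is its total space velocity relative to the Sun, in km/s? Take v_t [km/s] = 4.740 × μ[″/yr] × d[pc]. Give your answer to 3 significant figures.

d = 1/p = 1/0.1690″ = 5.9172 pc.
v_t = 4.740 μ d = 4.740 × 7.124 × 5.9172 = 199.81 km/s.
v = √(v_r² + v_t²) = √((-589.7)² + 199.81²) = √387670 = 622.63 km/s.

623 km/s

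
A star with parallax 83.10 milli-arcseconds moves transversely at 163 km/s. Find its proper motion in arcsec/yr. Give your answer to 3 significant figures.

2.86 arcsec/yr

d = 1/p = 1/0.08310″ = 12.034 pc.
μ = v_t / (4.74 d) = 163 / (4.74 × 12.034) = 163 / 57.041 = 2.8576 ″/yr.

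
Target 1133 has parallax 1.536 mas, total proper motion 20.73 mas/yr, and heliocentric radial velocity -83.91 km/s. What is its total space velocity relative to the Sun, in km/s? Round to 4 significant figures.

d = 1/p = 1/0.001536″ = 651.04 pc.
μ = 20.73 mas/yr = 0.02073 ″/yr.
v_t = 4.740 μ d = 4.740 × 0.02073 × 651.04 = 63.971 km/s.
v = √(v_r² + v_t²) = √((-83.91)² + 63.971²) = √11133.2 = 105.51 km/s.

105.5 km/s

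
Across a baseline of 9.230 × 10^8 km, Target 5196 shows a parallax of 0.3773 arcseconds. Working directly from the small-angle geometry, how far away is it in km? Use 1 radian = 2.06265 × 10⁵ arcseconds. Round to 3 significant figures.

5.05 × 10^14 km

θ = 0.3773″ = 0.3773/206265 = 1.8292 × 10^-6 rad.
d = B/θ = (9.230 × 10^8) / (1.8292 × 10^-6) = 5.0459 × 10^14 km.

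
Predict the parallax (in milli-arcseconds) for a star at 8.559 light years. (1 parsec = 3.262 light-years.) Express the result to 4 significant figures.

381.1 mas

d = 8.559 ly ÷ 3.262 = 2.6239 pc.
p = 1/d = 1/2.6239 = 0.38111 arcsec.
= 0.38111 × 1000 = 381.11 mas.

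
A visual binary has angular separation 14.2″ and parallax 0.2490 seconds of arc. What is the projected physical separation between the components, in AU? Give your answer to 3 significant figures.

d = 1/p = 1/0.2490″ = 4.0161 pc.
At distance d (pc), an angle of θ arcsec spans θ·d AU: s = 14.2 × 4.0161 = 57.029 AU.

57.0 AU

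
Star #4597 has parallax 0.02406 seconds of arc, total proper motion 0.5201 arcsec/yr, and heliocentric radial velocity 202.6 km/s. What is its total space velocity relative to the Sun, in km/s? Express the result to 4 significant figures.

227.0 km/s

d = 1/p = 1/0.02406″ = 41.563 pc.
v_t = 4.740 μ d = 4.740 × 0.5201 × 41.563 = 102.46 km/s.
v = √(v_r² + v_t²) = √(202.6² + 102.46²) = √51544.8 = 227.03 km/s.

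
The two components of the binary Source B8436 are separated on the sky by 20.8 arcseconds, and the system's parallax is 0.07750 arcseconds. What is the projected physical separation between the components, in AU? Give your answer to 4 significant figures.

268.4 AU

d = 1/p = 1/0.07750″ = 12.903 pc.
At distance d (pc), an angle of θ arcsec spans θ·d AU: s = 20.8 × 12.903 = 268.38 AU.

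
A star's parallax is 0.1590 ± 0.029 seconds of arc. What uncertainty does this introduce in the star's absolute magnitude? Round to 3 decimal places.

M = m − 5 log₁₀ d + 5 = m + 5 log₁₀ p + 5, so ∂M/∂p = 5/(p ln 10).
σ_M = (5/ln 10) · (σ_p/p) = 2.1715 × 0.029/0.1590 = 2.1715 × 0.18239 = 0.39606.

σ_M = 0.396 mag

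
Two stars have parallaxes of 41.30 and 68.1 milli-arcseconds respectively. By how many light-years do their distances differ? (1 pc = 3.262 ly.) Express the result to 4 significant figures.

31.08 ly

d_A = 1/0.04130″ = 24.213 pc; d_B = 1/0.06810″ = 14.684 pc.
|d_B − d_A| = |14.684 − 24.213| = 9.529 pc = 9.529 × 3.262 ly = 31.084 ly.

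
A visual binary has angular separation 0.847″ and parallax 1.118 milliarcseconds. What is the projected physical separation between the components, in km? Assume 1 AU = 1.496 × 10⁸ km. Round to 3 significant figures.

1.13 × 10^11 km

d = 1/p = 1/0.001118″ = 894.45 pc.
At distance d (pc), an angle of θ arcsec spans θ·d AU: s = 0.847 × 894.45 = 757.6 AU.
= 757.6 × 1.496 × 10⁸ km = 1.1334 × 10^11 km.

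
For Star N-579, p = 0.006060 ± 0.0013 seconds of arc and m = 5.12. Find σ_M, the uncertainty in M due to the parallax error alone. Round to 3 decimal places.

σ_M = 0.466 mag

M = m − 5 log₁₀ d + 5 = m + 5 log₁₀ p + 5, so ∂M/∂p = 5/(p ln 10).
σ_M = (5/ln 10) · (σ_p/p) = 2.1715 × 0.0013/0.006060 = 2.1715 × 0.21452 = 0.46583.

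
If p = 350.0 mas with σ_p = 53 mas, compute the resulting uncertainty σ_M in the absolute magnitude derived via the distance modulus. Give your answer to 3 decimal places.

M = m − 5 log₁₀ d + 5 = m + 5 log₁₀ p + 5, so ∂M/∂p = 5/(p ln 10).
σ_M = (5/ln 10) · (σ_p/p) = 2.1715 × 53/350.0 = 2.1715 × 0.15143 = 0.32883.

σ_M = 0.329 mag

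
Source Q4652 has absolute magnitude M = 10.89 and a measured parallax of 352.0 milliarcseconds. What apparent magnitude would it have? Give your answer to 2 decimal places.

d = 1/p = 1/0.3520″ = 2.8409 pc.
m − M = 5 log₁₀ d − 5 = 5 log₁₀(2.8409) − 5 = 2.2673 − 5 = -2.7327.
m = M + (m − M) = 10.89 + (-2.7327) = 8.16.

m = 8.16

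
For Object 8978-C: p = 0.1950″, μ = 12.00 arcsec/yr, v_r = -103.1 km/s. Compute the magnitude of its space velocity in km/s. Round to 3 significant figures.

309 km/s

d = 1/p = 1/0.1950″ = 5.1282 pc.
v_t = 4.740 μ d = 4.740 × 12.00 × 5.1282 = 291.69 km/s.
v = √(v_r² + v_t²) = √((-103.1)² + 291.69²) = √95712.7 = 309.37 km/s.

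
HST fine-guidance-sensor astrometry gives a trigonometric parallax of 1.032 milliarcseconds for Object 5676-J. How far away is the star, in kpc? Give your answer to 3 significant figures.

p = 1.032 milliarcseconds = 0.001032 arcsec.
d = 1/p = 1/0.001032 = 968.99 pc.
= 0.96899 kpc.

0.969 kpc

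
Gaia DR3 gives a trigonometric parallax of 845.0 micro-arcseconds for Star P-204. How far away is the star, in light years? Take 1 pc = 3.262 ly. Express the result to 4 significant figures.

p = 845.0 micro-arcseconds = 0.0008450 arcsec.
d = 1/p = 1/0.0008450 = 1183.4 pc.
In light-years: 1183.4 × 3.262 = 3860.3 ly.

3860 light years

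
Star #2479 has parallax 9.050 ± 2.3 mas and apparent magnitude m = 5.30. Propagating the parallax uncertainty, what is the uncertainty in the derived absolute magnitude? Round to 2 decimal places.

M = m − 5 log₁₀ d + 5 = m + 5 log₁₀ p + 5, so ∂M/∂p = 5/(p ln 10).
σ_M = (5/ln 10) · (σ_p/p) = 2.1715 × 2.3/9.050 = 2.1715 × 0.25414 = 0.55187.

σ_M = 0.55 mag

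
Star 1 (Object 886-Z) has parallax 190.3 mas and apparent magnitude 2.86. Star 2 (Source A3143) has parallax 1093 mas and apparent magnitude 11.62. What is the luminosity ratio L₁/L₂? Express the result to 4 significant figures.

d₁ = 1/p₁ = 1/0.1903″ = 5.2549 pc; d₂ = 1/p₂ = 1/1.093″ = 0.91491 pc.
M₁ = m₁ − 5 log₁₀ d₁ + 5 = 2.86 − 3.6028 + 5 = 4.2572.
M₂ = 11.62 − (-0.1931) + 5 = 16.8131.
L₁/L₂ = 10^(0.4(M₂ − M₁)) = 10^(0.4 × 12.5559) = 10^5.02236 = 1.0528 × 10^5.

L₁/L₂ = 105300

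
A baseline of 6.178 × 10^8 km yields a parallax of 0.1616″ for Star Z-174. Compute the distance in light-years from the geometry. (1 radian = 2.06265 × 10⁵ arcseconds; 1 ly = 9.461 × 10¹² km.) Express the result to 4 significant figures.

83.35 ly

θ = 0.1616″ = 0.1616/206265 = 7.8346 × 10^-7 rad.
d = B/θ = (6.178 × 10^8) / (7.8346 × 10^-7) = 7.8855 × 10^14 km = (7.8855 × 10^14) / (9.461 × 10^12) ly = 83.347 ly.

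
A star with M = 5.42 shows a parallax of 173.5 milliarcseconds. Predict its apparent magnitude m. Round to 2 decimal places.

d = 1/p = 1/0.1735″ = 5.7637 pc.
m − M = 5 log₁₀ d − 5 = 5 log₁₀(5.7637) − 5 = 3.8035 − 5 = -1.1965.
m = M + (m − M) = 5.42 + (-1.1965) = 4.22.

m = 4.22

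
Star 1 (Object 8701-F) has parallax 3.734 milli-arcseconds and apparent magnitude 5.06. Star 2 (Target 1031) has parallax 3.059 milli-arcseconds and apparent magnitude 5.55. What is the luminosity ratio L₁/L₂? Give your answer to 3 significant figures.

d₁ = 1/p₁ = 1/0.003734″ = 267.81 pc; d₂ = 1/p₂ = 1/0.003059″ = 326.9 pc.
M₁ = m₁ − 5 log₁₀ d₁ + 5 = 5.06 − 12.1391 + 5 = -2.0791.
M₂ = 5.55 − 12.5721 + 5 = -2.0221.
L₁/L₂ = 10^(0.4(M₂ − M₁)) = 10^(0.4 × 0.0570) = 10^0.02280 = 1.0539.

L₁/L₂ = 1.05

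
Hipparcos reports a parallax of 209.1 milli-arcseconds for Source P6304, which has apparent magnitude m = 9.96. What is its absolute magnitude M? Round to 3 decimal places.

d = 1/p = 1/0.2091″ = 4.7824 pc.
m − M = 5 log₁₀(4.7824) − 5 = 3.3982 − 5 = -1.6018.
M = m − (m − M) = 9.96 − (-1.6018) = 11.562.

M = 11.562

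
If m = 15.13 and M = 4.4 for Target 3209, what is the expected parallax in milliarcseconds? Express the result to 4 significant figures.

0.7145 mas

m − M = 15.13 − 4.4 = 10.73.
d = 10^((m−M)/5 + 1) = 10^3.146 = 1399.6 pc.
p = 1/d = 1/1399.6 = 0.00071449 arcsec = 0.71449 mas.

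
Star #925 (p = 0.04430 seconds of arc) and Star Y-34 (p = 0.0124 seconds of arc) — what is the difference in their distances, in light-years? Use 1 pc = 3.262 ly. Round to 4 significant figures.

d_A = 1/0.04430″ = 22.573 pc; d_B = 1/0.01240″ = 80.645 pc.
|d_B − d_A| = |80.645 − 22.573| = 58.072 pc = 58.072 × 3.262 ly = 189.43 ly.

189.4 ly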